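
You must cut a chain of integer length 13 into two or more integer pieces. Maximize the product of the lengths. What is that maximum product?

Define prod[k] = max over 1≤i<k of i · max(k−i, prod[k−i]); the inner max lets the remainder stay uncut if that's better.
Small cases: prod[2]=1, prod[3]=2, prod[4]=4, prod[5]=6, prod[6]=9.
prod[7] = 2·max(5,6) = 2·6 = 12
prod[8] = 2·max(6,9) = 2·9 = 18
prod[9] = 3·max(6,9) = 3·9 = 27
prod[10] = 2·max(8,18) = 2·18 = 36
prod[11] = 2·max(9,27) = 2·27 = 54
prod[12] = 3·max(9,27) = 3·27 = 81
prod[13] = 2·max(11,54) = 2·54 = 108
One optimal split: 3 + 3 + 3 + 2 + 2; product 3·3·3·2·2 = 108.

108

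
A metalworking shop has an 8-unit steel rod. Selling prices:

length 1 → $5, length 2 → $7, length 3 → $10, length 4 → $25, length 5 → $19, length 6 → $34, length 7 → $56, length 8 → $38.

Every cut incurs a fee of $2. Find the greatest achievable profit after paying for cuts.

Consider every possible first cut. v[k] is the best of p[i]+v[k−i] over all sellable i≤k, charging 2 whenever i<k.
v[1] = 5
v[2] = max(5+5-2, 7+0) = 8
v[3] = max(5+8-2, 7+5-2, 10+0) = 11
v[4] = max(5+11-2, 7+8-2, 10+5-2, 25+0) = 25
v[5] = max(5+25-2, 7+11-2, 10+8-2, 25+5-2, 19+0) = 28
v[6] = max(5+28-2, 7+25-2, 10+11-2, 25+8-2, 19+5-2, 34+0) = 34
v[7] = max(5+34-2, 7+28-2, 10+25-2, …, 34+5-2, 56+0) = 56
v[8] = max(5+56-2, 7+34-2, 10+28-2, …, 56+5-2, 38+0) = 59
One optimal plan: pieces 7 + 1 (1 cut) → $61 − $2 = $59.

59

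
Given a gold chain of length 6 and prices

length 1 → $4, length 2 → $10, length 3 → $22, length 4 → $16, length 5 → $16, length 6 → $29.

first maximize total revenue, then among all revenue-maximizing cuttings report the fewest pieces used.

Let r[k] be the best obtainable value from length k. For each k, try every first piece i and keep the best of price[i] + r[k−i].
r[1] = 4
r[2] = max(4+4, 10+0) = 10
r[3] = max(4+10, 10+4, 22+0) = 22
r[4] = max(4+22, 10+10, 22+4, 16+0) = 26
r[5] = max(4+26, 10+22, 22+10, 16+4, 16+0) = 32
r[6] = max(4+32, 10+26, 22+22, 16+10, 16+4, 29+0) = 44
Maximum revenue is $44.
Now minimize piece count subject to staying optimal: for each k, pieces[k] = 1 + min over i with p[i]+r[k−i]=r[k] of pieces[k−i].
pieces[3] = 1
pieces[4] = 2
pieces[5] = 2
pieces[6] = 2

2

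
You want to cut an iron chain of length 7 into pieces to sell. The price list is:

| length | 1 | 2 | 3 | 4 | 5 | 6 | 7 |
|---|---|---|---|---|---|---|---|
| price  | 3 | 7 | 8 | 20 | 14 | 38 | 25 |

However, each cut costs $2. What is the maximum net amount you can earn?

39

Consider every possible first cut. r[k] is the best of p[i]+r[k−i] over all sellable i≤k, charging 2 whenever i<k.
r[1] = 3
r[2] = max(3+3-2, 7+0) = 7
r[3] = max(3+7-2, 7+3-2, 8+0) = 8
r[4] = max(3+8-2, 7+7-2, 8+3-2, 20+0) = 20
r[5] = max(3+20-2, 7+8-2, 8+7-2, 20+3-2, 14+0) = 21
r[6] = max(3+21-2, 7+20-2, 8+8-2, 20+7-2, 14+3-2, 38+0) = 38
r[7] = max(3+38-2, 7+21-2, 8+20-2, …, 38+3-2, 25+0) = 39
One optimal plan: pieces 6 + 1 (1 cut) → $41 − $2 = $39.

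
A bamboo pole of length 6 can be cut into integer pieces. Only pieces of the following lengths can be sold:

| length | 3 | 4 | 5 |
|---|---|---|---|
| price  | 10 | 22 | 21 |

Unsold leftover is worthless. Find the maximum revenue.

22

Build best[k] bottom-up: best[k] = max over allowed piece i of (p[i] + best[k−i]).
best[1] = 0
best[2] = 0
best[3] = 10
best[4] = max(10+0, 22+0) = 22
best[5] = max(10+0, 22+0, 21+0) = 22
best[6] = max(10+10, 22+0, 21+0) = 22
One optimal cutting: pieces 4 with 2 feet of scrap → $22.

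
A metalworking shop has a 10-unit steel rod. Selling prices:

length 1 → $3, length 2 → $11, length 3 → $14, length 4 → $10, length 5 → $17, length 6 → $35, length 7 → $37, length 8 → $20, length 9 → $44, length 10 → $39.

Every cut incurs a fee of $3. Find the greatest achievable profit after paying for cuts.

Let r[k] be the best obtainable value from length k. For each k, try every first piece i and keep the best of price[i] + r[k−i] minus the 3 cut fee when i<k.
r[1] = 3
r[2] = max(3+3-3, 11+0) = 11
r[3] = max(3+11-3, 11+3-3, 14+0) = 14
r[4] = max(3+14-3, 11+11-3, 14+3-3, 10+0) = 19
r[5] = max(3+19-3, 11+14-3, 14+11-3, 10+3-3, 17+0) = 22
r[6] = max(3+22-3, 11+19-3, 14+14-3, 10+11-3, 17+3-3, 35+0) = 35
r[7] = max(3+35-3, 11+22-3, 14+19-3, …, 35+3-3, 37+0) = 37
r[8] = max(3+37-3, 11+35-3, 14+22-3, …, 37+3-3, 20+0) = 43
r[9] = max(3+43-3, 11+37-3, 14+35-3, …, 20+3-3, 44+0) = 46
r[10] = max(3+46-3, 11+43-3, 14+37-3, …, 44+3-3, 39+0) = 51
One optimal plan: pieces 6 + 2 + 2 (2 cuts) → $57 − $6 = $51.

51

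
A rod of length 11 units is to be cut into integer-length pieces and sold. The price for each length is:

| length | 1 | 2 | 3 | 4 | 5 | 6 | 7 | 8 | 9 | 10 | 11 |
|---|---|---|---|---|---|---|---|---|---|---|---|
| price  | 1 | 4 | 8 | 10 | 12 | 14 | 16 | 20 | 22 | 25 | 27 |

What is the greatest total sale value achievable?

Consider every possible first cut. r[k] is the best of p[i]+r[k−i] over all sellable i≤k.
r[1] = 1
r[2] = max(1+1, 4+0) = 4
r[3] = max(1+4, 4+1, 8+0) = 8
r[4] = max(1+8, 4+4, 8+1, 10+0) = 10
r[5] = max(1+10, 4+8, 8+4, 10+1, 12+0) = 12
r[6] = max(1+12, 4+10, 8+8, 10+4, 12+1, 14+0) = 16
r[7] = max(1+16, 4+12, 8+10, …, 14+1, 16+0) = 18
r[8] = max(1+18, 4+16, 8+12, …, 16+1, 20+0) = 20
r[9] = max(1+20, 4+18, 8+16, …, 20+1, 22+0) = 24
r[10] = max(1+24, 4+20, 8+18, …, 22+1, 25+0) = 26
r[11] = max(1+26, 4+24, 8+20, …, 25+1, 27+0) = 28
One optimal cutting: 3 + 3 + 3 + 2 → $8 + $8 + $8 + $4 = $28.

28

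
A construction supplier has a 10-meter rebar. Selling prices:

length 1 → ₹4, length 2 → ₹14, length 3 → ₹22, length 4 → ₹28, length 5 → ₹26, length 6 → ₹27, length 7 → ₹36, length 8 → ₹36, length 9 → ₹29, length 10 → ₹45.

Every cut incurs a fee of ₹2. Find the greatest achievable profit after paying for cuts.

68

Let r[k] be the best obtainable value from length k. For each k, try every first piece i and keep the best of price[i] + r[k−i] minus the 2 cut fee when i<k.
r[1] = 4
r[2] = 14
r[3] = 22
r[4] = 28
r[5] = 34  (first piece 2, then r[3]=22)
r[6] = 42  (first piece 3, then r[3]=22)
r[7] = 48  (first piece 3, then r[4]=28)
r[8] = 54  (first piece 2, then r[6]=42)
r[9] = 62  (first piece 3, then r[6]=42)
r[10] = 68  (first piece 3, then r[7]=48)
One optimal plan: pieces 4 + 3 + 3 (2 cuts) → ₹72 − ₹4 = ₹68.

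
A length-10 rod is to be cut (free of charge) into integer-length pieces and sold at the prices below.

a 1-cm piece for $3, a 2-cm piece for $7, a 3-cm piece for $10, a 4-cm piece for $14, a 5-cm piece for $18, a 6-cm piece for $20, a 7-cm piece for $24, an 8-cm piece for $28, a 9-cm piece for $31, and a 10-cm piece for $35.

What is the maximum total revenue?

Let R[k] be the best obtainable value from length k. For each k, try every first piece i and keep the best of price[i] + R[k−i].
R[1] = 3
R[2] = max(3+3, 7+0) = 7
R[3] = max(3+7, 7+3, 10+0) = 10
R[4] = max(3+10, 7+7, 10+3, 14+0) = 14
R[5] = max(3+14, 7+10, 10+7, 14+3, 18+0) = 18
R[6] = max(3+18, 7+14, 10+10, 14+7, 18+3, 20+0) = 21
R[7] = max(3+21, 7+18, 10+14, …, 20+3, 24+0) = 25
R[8] = max(3+25, 7+21, 10+18, …, 24+3, 28+0) = 28
R[9] = max(3+28, 7+25, 10+21, …, 28+3, 31+0) = 32
R[10] = max(3+32, 7+28, 10+25, …, 31+3, 35+0) = 36
One optimal cutting: 5 + 5 → $18 + $18 = $36.

36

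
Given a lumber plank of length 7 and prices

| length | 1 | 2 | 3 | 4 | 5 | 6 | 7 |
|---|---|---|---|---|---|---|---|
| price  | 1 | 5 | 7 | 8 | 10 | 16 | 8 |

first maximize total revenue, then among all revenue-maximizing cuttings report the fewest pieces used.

Consider every possible first cut. r[k] is the best of p[i]+r[k−i] over all sellable i≤k.
r[1] = 1
r[2] = 5
r[3] = 7
r[4] = 10  (first piece 2, then r[2]=5)
r[5] = 12  (first piece 2, then r[3]=7)
r[6] = 16
r[7] = 17  (first piece 1, then r[6]=16)
Maximum revenue is $17.
Now minimize piece count subject to staying optimal: for each k, pieces[k] = 1 + min over i with p[i]+r[k−i]=r[k] of pieces[k−i].
pieces[4] = 2
pieces[5] = 2
pieces[6] = 1
pieces[7] = 2

2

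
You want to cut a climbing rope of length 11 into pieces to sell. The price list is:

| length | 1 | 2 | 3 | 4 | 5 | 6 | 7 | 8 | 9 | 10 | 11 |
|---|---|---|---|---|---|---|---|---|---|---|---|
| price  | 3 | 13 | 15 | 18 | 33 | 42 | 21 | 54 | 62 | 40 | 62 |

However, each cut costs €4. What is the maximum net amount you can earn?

71

Build r[k] bottom-up: r[k] = max over allowed piece i of (p[i] + r[k−i]) − 4 per cut.
r[1] = 3
r[2] = 13
r[3] = 15
r[4] = 22  (first piece 2, then r[2]=13)
r[5] = 33
r[6] = 42
r[7] = 42  (first piece 2, then r[5]=33)
r[8] = 54
r[9] = 62
r[10] = 63  (first piece 2, then r[8]=54)
r[11] = 71  (first piece 2, then r[9]=62)
One optimal plan: pieces 9 + 2 (1 cut) → €75 − €4 = €71.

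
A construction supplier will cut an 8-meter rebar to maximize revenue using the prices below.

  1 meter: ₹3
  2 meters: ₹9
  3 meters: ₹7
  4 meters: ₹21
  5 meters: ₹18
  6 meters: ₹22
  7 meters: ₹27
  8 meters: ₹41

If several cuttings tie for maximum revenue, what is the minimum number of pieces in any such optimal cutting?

Let r[k] be the best obtainable value from length k. For each k, try every first piece i and keep the best of price[i] + r[k−i].
r[1] = 3
r[2] = 9
r[3] = 12  (first piece 1, then r[2]=9)
r[4] = 21
r[5] = 24  (first piece 1, then r[4]=21)
r[6] = 30  (first piece 2, then r[4]=21)
r[7] = 33  (first piece 1, then r[6]=30)
r[8] = 42  (first piece 4, then r[4]=21)
Maximum revenue is ₹42.
Now minimize piece count subject to staying optimal: for each k, pieces[k] = 1 + min over i with p[i]+r[k−i]=r[k] of pieces[k−i].
pieces[5] = 2
pieces[6] = 2
pieces[7] = 3
pieces[8] = 2

2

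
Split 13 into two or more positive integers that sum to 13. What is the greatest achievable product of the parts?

108

Define m[k] = max over 1≤i<k of i · max(k−i, m[k−i]); the inner max lets the remainder stay uncut if that's better.
m[2] = 1·max(1,0) = 1·1 = 1
m[3] = 1·max(2,1) = 1·2 = 2
m[4] = 2·max(2,1) = 2·2 = 4
m[5] = 2·max(3,2) = 2·3 = 6
m[6] = 3·max(3,2) = 3·3 = 9
m[7] = 2·max(5,6) = 2·6 = 12
m[8] = 2·max(6,9) = 2·9 = 18
m[9] = 3·max(6,9) = 3·9 = 27
m[10] = 2·max(8,18) = 2·18 = 36
m[11] = 2·max(9,27) = 2·27 = 54
m[12] = 3·max(9,27) = 3·27 = 81
m[13] = 2·max(11,54) = 2·54 = 108
One optimal split: 3 + 3 + 3 + 2 + 2; product 3·3·3·2·2 = 108.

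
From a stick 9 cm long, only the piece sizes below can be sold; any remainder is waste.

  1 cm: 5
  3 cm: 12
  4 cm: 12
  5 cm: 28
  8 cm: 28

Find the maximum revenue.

Consider every possible first cut. r[k] is the best of p[i]+r[k−i] over all sellable i≤k.
r[1] = 5
r[2] = 10  (first piece 1, then r[1]=5)
r[3] = max(5+10, 12+0) = 15
r[4] = max(5+15, 12+5, 12+0) = 20
r[5] = max(5+20, 12+10, 12+5, 28+0) = 28
r[6] = max(5+28, 12+15, 12+10, 28+5) = 33
r[7] = max(5+33, 12+20, 12+15, 28+10) = 38
r[8] = max(5+38, 12+28, 12+20, 28+15, 28+0) = 43
r[9] = max(5+43, 12+33, 12+28, 28+20, 28+5) = 48
One optimal cutting: 5 + 1 + 1 + 1 + 1 → 48.

48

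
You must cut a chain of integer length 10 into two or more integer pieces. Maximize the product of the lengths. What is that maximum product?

36

Fill P[k] for k=2..10: at each k try every first piece i and multiply by the better of (k−i) uncut or P[k−i].
P[2] = 1·max(1,0) = 1·1 = 1
P[3] = max(1·2, 2·1) = 2
P[4] = max(1·3, 2·2, 3·1) = 4
P[5] = max(1·4, 2·3, 3·2, 4·1) = 6
P[6] = max(1·6, 2·4, 3·3, 4·2, 5·1) = 9
P[7] = max(1·9, 2·6, 3·4, 4·3, 5·2, 6·1) = 12
P[8] = max(1·12, 2·9, 3·6, …, 6·2, 7·1) = 18
P[9] = max(1·18, 2·12, 3·9, …, 7·2, 8·1) = 27
P[10] = max(1·27, 2·18, 3·12, …, 8·2, 9·1) = 36
One optimal split: 3 + 3 + 2 + 2; product 3·3·2·2 = 36.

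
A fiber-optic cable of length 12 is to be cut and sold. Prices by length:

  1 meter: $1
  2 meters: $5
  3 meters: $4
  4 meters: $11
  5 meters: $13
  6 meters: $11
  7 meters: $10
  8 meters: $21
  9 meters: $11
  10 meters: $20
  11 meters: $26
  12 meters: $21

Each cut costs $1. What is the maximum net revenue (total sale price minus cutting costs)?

Consider every possible first cut. net[k] is the best of p[i]+net[k−i] over all sellable i≤k, charging 1 whenever i<k.
net[1] = 1
net[2] = 5
net[3] = 5  (first piece 1, then net[2]=5)
net[4] = 11
net[5] = 13
net[6] = 15  (first piece 2, then net[4]=11)
net[7] = 17  (first piece 2, then net[5]=13)
net[8] = 21  (first piece 4, then net[4]=11)
net[9] = 23  (first piece 4, then net[5]=13)
net[10] = 25  (first piece 2, then net[8]=21)
net[11] = 27  (first piece 2, then net[9]=23)
net[12] = 31  (first piece 4, then net[8]=21)
One optimal plan: pieces 4 + 4 + 4 (2 cuts) → $33 − $2 = $31.

31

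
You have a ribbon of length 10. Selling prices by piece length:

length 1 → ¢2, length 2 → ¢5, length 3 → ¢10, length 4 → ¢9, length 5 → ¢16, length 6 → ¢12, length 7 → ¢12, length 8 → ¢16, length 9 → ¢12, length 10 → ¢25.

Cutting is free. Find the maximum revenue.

Consider every possible first cut. r[k] is the best of p[i]+r[k−i] over all sellable i≤k.
r[1] = 2
r[2] = max(2+2, 5+0) = 5
r[3] = max(2+5, 5+2, 10+0) = 10
r[4] = max(2+10, 5+5, 10+2, 9+0) = 12
r[5] = max(2+12, 5+10, 10+5, 9+2, 16+0) = 16
r[6] = max(2+16, 5+12, 10+10, 9+5, 16+2, 12+0) = 20
r[7] = max(2+20, 5+16, 10+12, …, 12+2, 12+0) = 22
r[8] = max(2+22, 5+20, 10+16, …, 12+2, 16+0) = 26
r[9] = max(2+26, 5+22, 10+20, …, 16+2, 12+0) = 30
r[10] = max(2+30, 5+26, 10+22, …, 12+2, 25+0) = 32
One optimal cutting: 3 + 3 + 3 + 1 → ¢10 + ¢10 + ¢10 + ¢2 = ¢32.

32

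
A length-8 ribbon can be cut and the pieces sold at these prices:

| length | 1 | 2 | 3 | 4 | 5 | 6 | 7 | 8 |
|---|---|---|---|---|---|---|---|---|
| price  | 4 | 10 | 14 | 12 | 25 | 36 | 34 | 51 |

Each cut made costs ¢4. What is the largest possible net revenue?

51

Let v[k] be the best obtainable value from length k. For each k, try every first piece i and keep the best of price[i] + v[k−i] minus the 4 cut fee when i<k.
v[1] = 4
v[2] = max(4+4-4, 10+0) = 10
v[3] = max(4+10-4, 10+4-4, 14+0) = 14
v[4] = max(4+14-4, 10+10-4, 14+4-4, 12+0) = 16
v[5] = max(4+16-4, 10+14-4, 14+10-4, 12+4-4, 25+0) = 25
v[6] = max(4+25-4, 10+16-4, 14+14-4, 12+10-4, 25+4-4, 36+0) = 36
v[7] = max(4+36-4, 10+25-4, 14+16-4, …, 36+4-4, 34+0) = 36
v[8] = max(4+36-4, 10+36-4, 14+25-4, …, 34+4-4, 51+0) = 51
Best is to make no cuts and sell whole for ¢51.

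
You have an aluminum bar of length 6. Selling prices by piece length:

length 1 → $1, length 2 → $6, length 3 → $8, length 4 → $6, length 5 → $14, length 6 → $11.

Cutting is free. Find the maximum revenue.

Let best[k] be the best obtainable value from length k. For each k, try every first piece i and keep the best of price[i] + best[k−i].
best[1] = 1
best[2] = 6
best[3] = 8
best[4] = 12  (first piece 2, then best[2]=6)
best[5] = 14  (first piece 2, then best[3]=8)
best[6] = 18  (first piece 2, then best[4]=12)
One optimal cutting: 2 + 2 + 2 → $6 + $6 + $6 = $18.

18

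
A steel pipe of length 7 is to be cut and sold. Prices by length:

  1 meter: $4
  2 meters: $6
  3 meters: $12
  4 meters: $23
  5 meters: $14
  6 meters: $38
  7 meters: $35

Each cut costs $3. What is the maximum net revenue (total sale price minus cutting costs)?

39

Let v[k] be the best obtainable value from length k. For each k, try every first piece i and keep the best of price[i] + v[k−i] minus the 3 cut fee when i<k.
v[1] = 4
v[2] = max(4+4-3, 6+0) = 6
v[3] = max(4+6-3, 6+4-3, 12+0) = 12
v[4] = max(4+12-3, 6+6-3, 12+4-3, 23+0) = 23
v[5] = max(4+23-3, 6+12-3, 12+6-3, 23+4-3, 14+0) = 24
v[6] = max(4+24-3, 6+23-3, 12+12-3, 23+6-3, 14+4-3, 38+0) = 38
v[7] = max(4+38-3, 6+24-3, 12+23-3, …, 38+4-3, 35+0) = 39
One optimal plan: pieces 6 + 1 (1 cut) → $42 − $3 = $39.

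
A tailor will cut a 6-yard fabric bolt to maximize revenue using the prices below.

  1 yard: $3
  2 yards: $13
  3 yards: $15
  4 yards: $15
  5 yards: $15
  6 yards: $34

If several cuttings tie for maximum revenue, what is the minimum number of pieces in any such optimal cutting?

3

Consider every possible first cut. r[k] is the best of p[i]+r[k−i] over all sellable i≤k.
r[1] = 3
r[2] = max(3+3, 13+0) = 13
r[3] = max(3+13, 13+3, 15+0) = 16
r[4] = max(3+16, 13+13, 15+3, 15+0) = 26
r[5] = max(3+26, 13+16, 15+13, 15+3, 15+0) = 29
r[6] = max(3+29, 13+26, 15+16, 15+13, 15+3, 34+0) = 39
Maximum revenue is $39.
Now minimize piece count subject to staying optimal: for each k, pieces[k] = 1 + min over i with p[i]+r[k−i]=r[k] of pieces[k−i].
pieces[3] = 2
pieces[4] = 2
pieces[5] = 3
pieces[6] = 3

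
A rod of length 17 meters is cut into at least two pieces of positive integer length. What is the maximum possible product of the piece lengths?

Let prod[k] be the best product for length k (with at least one cut). For each first piece i, the rest contributes max(k−i, prod[k−i]).
prod[2] = 1·max(1,0) = 1·1 = 1
prod[3] = 1·max(2,1) = 1·2 = 2
prod[4] = 2·max(2,1) = 2·2 = 4
prod[5] = 2·max(3,2) = 2·3 = 6
prod[6] = 3·max(3,2) = 3·3 = 9
prod[7] = 2·max(5,6) = 2·6 = 12
prod[8] = 2·max(6,9) = 2·9 = 18
prod[9] = 3·max(6,9) = 3·9 = 27
prod[10] = 2·max(8,18) = 2·18 = 36
prod[11] = 2·max(9,27) = 2·27 = 54
prod[12] = 3·max(9,27) = 3·27 = 81
prod[13] = 2·max(11,54) = 2·54 = 108
prod[14] = 2·max(12,81) = 2·81 = 162
prod[15] = 3·max(12,81) = 3·81 = 243
prod[16] = 2·max(14,162) = 2·162 = 324
prod[17] = 2·max(15,243) = 2·243 = 486
One optimal split: 3 + 3 + 3 + 3 + 3 + 2; product 3·3·3·3·3·2 = 486.

486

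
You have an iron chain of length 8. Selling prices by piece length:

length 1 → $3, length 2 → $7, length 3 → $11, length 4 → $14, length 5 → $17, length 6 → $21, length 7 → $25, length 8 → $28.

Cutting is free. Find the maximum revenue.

Consider every possible first cut. best[k] is the best of p[i]+best[k−i] over all sellable i≤k.
best[1] = 3
best[2] = 7
best[3] = 11
best[4] = 14  (first piece 1, then best[3]=11)
best[5] = 18  (first piece 2, then best[3]=11)
best[6] = 22  (first piece 3, then best[3]=11)
best[7] = 25  (first piece 1, then best[6]=22)
best[8] = 29  (first piece 2, then best[6]=22)
One optimal cutting: 3 + 3 + 2 → $11 + $11 + $7 = $29.

29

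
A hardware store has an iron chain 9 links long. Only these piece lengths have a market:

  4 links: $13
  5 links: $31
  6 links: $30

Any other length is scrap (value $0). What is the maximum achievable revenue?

Build f[k] bottom-up: f[k] = max over allowed piece i of (p[i] + f[k−i]).
f[1] = 0
f[2] = 0
f[3] = 0
f[4] = 13
f[5] = 31
f[6] = 31
f[7] = 31
f[8] = 31
f[9] = 44  (first piece 4, then f[5]=31)
One optimal cutting: 5 + 4 → $44.

44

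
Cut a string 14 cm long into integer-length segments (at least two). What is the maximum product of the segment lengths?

Fill f[k] for k=2..14: at each k try every first piece i and multiply by the better of (k−i) uncut or f[k−i].
Small cases: f[2]=1, f[3]=2, f[4]=4, f[5]=6, f[6]=9, f[7]=12, f[8]=18.
f[9] = max(1×18, 2×12, 3×9, …, 7×2, 8×1) = 27
f[10] = max(1×27, 2×18, 3×12, …, 8×2, 9×1) = 36
f[11] = max(1×36, 2×27, 3×18, …, 9×2, 10×1) = 54
f[12] = max(1×54, 2×36, 3×27, …, 10×2, 11×1) = 81
f[13] = max(1×81, 2×54, 3×36, …, 11×2, 12×1) = 108
f[14] = max(1×108, 2×81, 3×54, …, 12×2, 13×1) = 162
One optimal split: 3 + 3 + 3 + 3 + 2; product 3×3×3×3×2 = 162.

162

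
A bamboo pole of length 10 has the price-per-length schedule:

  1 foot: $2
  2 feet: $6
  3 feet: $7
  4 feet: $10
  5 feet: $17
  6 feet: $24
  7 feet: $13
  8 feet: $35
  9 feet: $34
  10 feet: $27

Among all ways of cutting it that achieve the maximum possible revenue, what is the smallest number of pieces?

Consider every possible first cut. r[k] is the best of p[i]+r[k−i] over all sellable i≤k.
r[1] = 2
r[2] = max(2+2, 6+0) = 6
r[3] = max(2+6, 6+2, 7+0) = 8
r[4] = max(2+8, 6+6, 7+2, 10+0) = 12
r[5] = max(2+12, 6+8, 7+6, 10+2, 17+0) = 17
r[6] = max(2+17, 6+12, 7+8, 10+6, 17+2, 24+0) = 24
r[7] = max(2+24, 6+17, 7+12, …, 24+2, 13+0) = 26
r[8] = max(2+26, 6+24, 7+17, …, 13+2, 35+0) = 35
r[9] = max(2+35, 6+26, 7+24, …, 35+2, 34+0) = 37
r[10] = max(2+37, 6+35, 7+26, …, 34+2, 27+0) = 41
Maximum revenue is $41.
Now minimize piece count subject to staying optimal: for each k, pieces[k] = 1 + min over i with p[i]+r[k−i]=r[k] of pieces[k−i].
pieces[7] = 2
pieces[8] = 1
pieces[9] = 2
pieces[10] = 2

2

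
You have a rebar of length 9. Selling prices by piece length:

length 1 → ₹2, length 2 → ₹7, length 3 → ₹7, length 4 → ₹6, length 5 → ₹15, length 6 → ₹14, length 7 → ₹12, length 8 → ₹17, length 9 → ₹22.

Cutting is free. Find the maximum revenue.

30

Build v[k] bottom-up: v[k] = max over allowed piece i of (p[i] + v[k−i]).
v[1] = 2
v[2] = max(2+2, 7+0) = 7
v[3] = max(2+7, 7+2, 7+0) = 9
v[4] = max(2+9, 7+7, 7+2, 6+0) = 14
v[5] = max(2+14, 7+9, 7+7, 6+2, 15+0) = 16
v[6] = max(2+16, 7+14, 7+9, 6+7, 15+2, 14+0) = 21
v[7] = max(2+21, 7+16, 7+14, …, 14+2, 12+0) = 23
v[8] = max(2+23, 7+21, 7+16, …, 12+2, 17+0) = 28
v[9] = max(2+28, 7+23, 7+21, …, 17+2, 22+0) = 30
One optimal cutting: 2 + 2 + 2 + 2 + 1 → ₹7 + ₹7 + ₹7 + ₹7 + ₹2 = ₹30.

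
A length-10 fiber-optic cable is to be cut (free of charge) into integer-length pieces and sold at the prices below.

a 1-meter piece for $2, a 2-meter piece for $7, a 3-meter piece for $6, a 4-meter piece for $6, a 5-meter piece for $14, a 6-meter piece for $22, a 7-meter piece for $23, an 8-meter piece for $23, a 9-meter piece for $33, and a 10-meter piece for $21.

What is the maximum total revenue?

36

Let best[k] be the best obtainable value from length k. For each k, try every first piece i and keep the best of price[i] + best[k−i].
best[1] = 2
best[2] = max(2+2, 7+0) = 7
best[3] = max(2+7, 7+2, 6+0) = 9
best[4] = max(2+9, 7+7, 6+2, 6+0) = 14
best[5] = max(2+14, 7+9, 6+7, 6+2, 14+0) = 16
best[6] = max(2+16, 7+14, 6+9, 6+7, 14+2, 22+0) = 22
best[7] = max(2+22, 7+16, 6+14, …, 22+2, 23+0) = 24
best[8] = max(2+24, 7+22, 6+16, …, 23+2, 23+0) = 29
best[9] = max(2+29, 7+24, 6+22, …, 23+2, 33+0) = 33
best[10] = max(2+33, 7+29, 6+24, …, 33+2, 21+0) = 36
One optimal cutting: 6 + 2 + 2 → $22 + $7 + $7 = $36.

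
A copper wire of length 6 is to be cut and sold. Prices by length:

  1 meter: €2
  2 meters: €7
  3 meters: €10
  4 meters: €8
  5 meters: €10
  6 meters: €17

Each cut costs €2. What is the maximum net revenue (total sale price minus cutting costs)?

18

Build net[k] bottom-up: net[k] = max over allowed piece i of (p[i] + net[k−i]) − 2 per cut.
net[1] = 2
net[2] = max(2+2-2, 7+0) = 7
net[3] = max(2+7-2, 7+2-2, 10+0) = 10
net[4] = max(2+10-2, 7+7-2, 10+2-2, 8+0) = 12
net[5] = max(2+12-2, 7+10-2, 10+7-2, 8+2-2, 10+0) = 15
net[6] = max(2+15-2, 7+12-2, 10+10-2, 8+7-2, 10+2-2, 17+0) = 18
One optimal plan: pieces 3 + 3 (1 cut) → €20 − €2 = €18.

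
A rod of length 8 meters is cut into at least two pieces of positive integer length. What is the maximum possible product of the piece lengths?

Let P[k] be the best product for length k (with at least one cut). For each first piece i, the rest contributes max(k−i, P[k−i]).
P[2] = 1·max(1,0) = 1·1 = 1
P[3] = 1·max(2,1) = 1·2 = 2
P[4] = 2·max(2,1) = 2·2 = 4
P[5] = 2·max(3,2) = 2·3 = 6
P[6] = 3·max(3,2) = 3·3 = 9
P[7] = 2·max(5,6) = 2·6 = 12
P[8] = 2·max(6,9) = 2·9 = 18
One optimal split: 3 + 3 + 2; product 3·3·2 = 18.

18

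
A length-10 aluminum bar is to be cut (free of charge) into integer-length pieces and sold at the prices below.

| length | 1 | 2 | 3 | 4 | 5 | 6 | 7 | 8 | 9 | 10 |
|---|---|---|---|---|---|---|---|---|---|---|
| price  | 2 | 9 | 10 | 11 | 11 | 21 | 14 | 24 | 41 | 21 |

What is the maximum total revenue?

45

Consider every possible first cut. best[k] is the best of p[i]+best[k−i] over all sellable i≤k.
best[1] = 2
best[2] = max(2+2, 9+0) = 9
best[3] = max(2+9, 9+2, 10+0) = 11
best[4] = max(2+11, 9+9, 10+2, 11+0) = 18
best[5] = max(2+18, 9+11, 10+9, 11+2, 11+0) = 20
best[6] = max(2+20, 9+18, 10+11, 11+9, 11+2, 21+0) = 27
best[7] = max(2+27, 9+20, 10+18, …, 21+2, 14+0) = 29
best[8] = max(2+29, 9+27, 10+20, …, 14+2, 24+0) = 36
best[9] = max(2+36, 9+29, 10+27, …, 24+2, 41+0) = 41
best[10] = max(2+41, 9+36, 10+29, …, 41+2, 21+0) = 45
One optimal cutting: 2 + 2 + 2 + 2 + 2 → $9 + $9 + $9 + $9 + $9 = $45.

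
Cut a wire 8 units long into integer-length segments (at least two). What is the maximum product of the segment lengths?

Fill P[k] for k=2..8: at each k try every first piece i and multiply by the better of (k−i) uncut or P[k−i].
P[2] = 1*max(1,0) = 1*1 = 1
P[3] = max(1*2, 2*1) = 2
P[4] = max(1*3, 2*2, 3*1) = 4
P[5] = max(1*4, 2*3, 3*2, 4*1) = 6
P[6] = max(1*6, 2*4, 3*3, 4*2, 5*1) = 9
P[7] = max(1*9, 2*6, 3*4, 4*3, 5*2, 6*1) = 12
P[8] = max(1*12, 2*9, 3*6, …, 6*2, 7*1) = 18
One optimal split: 3 + 3 + 2; product 3*3*2 = 18.

18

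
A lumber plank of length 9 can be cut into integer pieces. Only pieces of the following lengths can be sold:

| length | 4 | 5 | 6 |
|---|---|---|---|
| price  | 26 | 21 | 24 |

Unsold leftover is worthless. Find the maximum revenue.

52

Build f[k] bottom-up: f[k] = max over allowed piece i of (p[i] + f[k−i]).
f[1] = 0
f[2] = 0
f[3] = 0
f[4] = 26
f[5] = max(26+0, 21+0) = 26
f[6] = max(26+0, 21+0, 24+0) = 26
f[7] = max(26+0, 21+0, 24+0) = 26
f[8] = max(26+26, 21+0, 24+0) = 52
f[9] = max(26+26, 21+26, 24+0) = 52
One optimal cutting: pieces 4 + 4 with 1 foot of scrap → $52.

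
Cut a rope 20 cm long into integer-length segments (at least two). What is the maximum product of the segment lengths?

Fill f[k] for k=2..20: at each k try every first piece i and multiply by the better of (k−i) uncut or f[k−i].
f[2] = 1·max(1,0) = 1·1 = 1
f[3] = 1·max(2,1) = 1·2 = 2
f[4] = 2·max(2,1) = 2·2 = 4
f[5] = 2·max(3,2) = 2·3 = 6
f[6] = 3·max(3,2) = 3·3 = 9
f[7] = 2·max(5,6) = 2·6 = 12
f[8] = 2·max(6,9) = 2·9 = 18
f[9] = 3·max(6,9) = 3·9 = 27
f[10] = 2·max(8,18) = 2·18 = 36
f[11] = 2·max(9,27) = 2·27 = 54
f[12] = 3·max(9,27) = 3·27 = 81
f[13] = 2·max(11,54) = 2·54 = 108
f[14] = 2·max(12,81) = 2·81 = 162
f[15] = 3·max(12,81) = 3·81 = 243
f[16] = 2·max(14,162) = 2·162 = 324
f[17] = 2·max(15,243) = 2·243 = 486
f[18] = 3·max(15,243) = 3·243 = 729
f[19] = 2·max(17,486) = 2·486 = 972
f[20] = 2·max(18,729) = 2·729 = 1458
One optimal split: 3 + 3 + 3 + 3 + 3 + 3 + 2; product 3·3·3·3·3·3·2 = 1458.

1458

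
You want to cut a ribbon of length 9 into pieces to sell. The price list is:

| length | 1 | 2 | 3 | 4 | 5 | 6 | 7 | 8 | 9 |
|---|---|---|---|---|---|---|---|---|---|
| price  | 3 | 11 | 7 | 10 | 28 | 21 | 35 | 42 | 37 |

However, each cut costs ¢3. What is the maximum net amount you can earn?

44

Build r[k] bottom-up: r[k] = max over allowed piece i of (p[i] + r[k−i]) − 3 per cut.
r[1] = 3
r[2] = 11
r[3] = 11  (first piece 1, then r[2]=11)
r[4] = 19  (first piece 2, then r[2]=11)
r[5] = 28
r[6] = 28  (first piece 1, then r[5]=28)
r[7] = 36  (first piece 2, then r[5]=28)
r[8] = 42
r[9] = 44  (first piece 2, then r[7]=36)
One optimal plan: pieces 5 + 2 + 2 (2 cuts) → ¢50 − ¢6 = ¢44.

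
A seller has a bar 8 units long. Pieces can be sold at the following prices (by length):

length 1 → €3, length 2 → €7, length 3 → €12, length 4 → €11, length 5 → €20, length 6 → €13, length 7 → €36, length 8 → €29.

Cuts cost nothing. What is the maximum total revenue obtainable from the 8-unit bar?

39

Let r[k] be the best obtainable value from length k. For each k, try every first piece i and keep the best of price[i] + r[k−i].
r[1] = 3
r[2] = 7
r[3] = 12
r[4] = 15  (first piece 1, then r[3]=12)
r[5] = 20
r[6] = 24  (first piece 3, then r[3]=12)
r[7] = 36
r[8] = 39  (first piece 1, then r[7]=36)
One optimal cutting: 7 + 1 → €36 + €3 = €39.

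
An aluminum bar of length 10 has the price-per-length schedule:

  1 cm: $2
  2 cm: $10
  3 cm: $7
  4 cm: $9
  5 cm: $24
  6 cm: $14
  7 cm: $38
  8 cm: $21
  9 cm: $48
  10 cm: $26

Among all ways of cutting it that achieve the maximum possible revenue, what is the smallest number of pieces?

Build r[k] bottom-up: r[k] = max over allowed piece i of (p[i] + r[k−i]).
r[1] = 2
r[2] = max(2+2, 10+0) = 10
r[3] = max(2+10, 10+2, 7+0) = 12
r[4] = max(2+12, 10+10, 7+2, 9+0) = 20
r[5] = max(2+20, 10+12, 7+10, 9+2, 24+0) = 24
r[6] = max(2+24, 10+20, 7+12, 9+10, 24+2, 14+0) = 30
r[7] = max(2+30, 10+24, 7+20, …, 14+2, 38+0) = 38
r[8] = max(2+38, 10+30, 7+24, …, 38+2, 21+0) = 40
r[9] = max(2+40, 10+38, 7+30, …, 21+2, 48+0) = 48
r[10] = max(2+48, 10+40, 7+38, …, 48+2, 26+0) = 50
Maximum revenue is $50.
Now minimize piece count subject to staying optimal: for each k, pieces[k] = 1 + min over i with p[i]+r[k−i]=r[k] of pieces[k−i].
pieces[7] = 1
pieces[8] = 2
pieces[9] = 1
pieces[10] = 2

2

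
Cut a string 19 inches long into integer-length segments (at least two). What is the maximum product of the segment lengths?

972

Define m[k] = max over 1≤i<k of i · max(k−i, m[k−i]); the inner max lets the remainder stay uncut if that's better.
m[2] = 1·max(1,0) = 1·1 = 1
m[3] = max(1·2, 2·1) = 2
m[4] = max(1·3, 2·2, 3·1) = 4
m[5] = max(1·4, 2·3, 3·2, 4·1) = 6
m[6] = max(1·6, 2·4, 3·3, 4·2, 5·1) = 9
m[7] = max(1·9, 2·6, 3·4, 4·3, 5·2, 6·1) = 12
m[8] = max(1·12, 2·9, 3·6, …, 6·2, 7·1) = 18
m[9] = max(1·18, 2·12, 3·9, …, 7·2, 8·1) = 27
m[10] = max(1·27, 2·18, 3·12, …, 8·2, 9·1) = 36
m[11] = max(1·36, 2·27, 3·18, …, 9·2, 10·1) = 54
m[12] = max(1·54, 2·36, 3·27, …, 10·2, 11·1) = 81
m[13] = max(1·81, 2·54, 3·36, …, 11·2, 12·1) = 108
m[14] = max(1·108, 2·81, 3·54, …, 12·2, 13·1) = 162
m[15] = max(1·162, 2·108, 3·81, …, 13·2, 14·1) = 243
m[16] = max(1·243, 2·162, 3·108, …, 14·2, 15·1) = 324
m[17] = max(1·324, 2·243, 3·162, …, 15·2, 16·1) = 486
m[18] = max(1·486, 2·324, 3·243, …, 16·2, 17·1) = 729
m[19] = max(1·729, 2·486, 3·324, …, 17·2, 18·1) = 972
One optimal split: 3 + 3 + 3 + 3 + 3 + 2 + 2; product 3·3·3·3·3·2·2 = 972.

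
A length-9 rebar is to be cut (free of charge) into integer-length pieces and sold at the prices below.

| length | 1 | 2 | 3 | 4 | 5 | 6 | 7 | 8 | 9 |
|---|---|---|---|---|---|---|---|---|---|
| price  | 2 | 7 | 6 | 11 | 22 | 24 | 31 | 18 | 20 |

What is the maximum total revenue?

Build best[k] bottom-up: best[k] = max over allowed piece i of (p[i] + best[k−i]).
best[1] = 2
best[2] = max(2+2, 7+0) = 7
best[3] = max(2+7, 7+2, 6+0) = 9
best[4] = max(2+9, 7+7, 6+2, 11+0) = 14
best[5] = max(2+14, 7+9, 6+7, 11+2, 22+0) = 22
best[6] = max(2+22, 7+14, 6+9, 11+7, 22+2, 24+0) = 24
best[7] = max(2+24, 7+22, 6+14, …, 24+2, 31+0) = 31
best[8] = max(2+31, 7+24, 6+22, …, 31+2, 18+0) = 33
best[9] = max(2+33, 7+31, 6+24, …, 18+2, 20+0) = 38
One optimal cutting: 7 + 2 → ₹31 + ₹7 = ₹38.

38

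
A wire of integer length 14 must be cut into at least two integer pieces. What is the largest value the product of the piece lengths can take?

Define m[k] = max over 1≤i<k of i · max(k−i, m[k−i]); the inner max lets the remainder stay uncut if that's better.
m[2] = 1·max(1,0) = 1·1 = 1
m[3] = max(1·2, 2·1) = 2
m[4] = max(1·3, 2·2, 3·1) = 4
m[5] = max(1·4, 2·3, 3·2, 4·1) = 6
m[6] = max(1·6, 2·4, 3·3, 4·2, 5·1) = 9
m[7] = max(1·9, 2·6, 3·4, 4·3, 5·2, 6·1) = 12
m[8] = max(1·12, 2·9, 3·6, …, 6·2, 7·1) = 18
m[9] = max(1·18, 2·12, 3·9, …, 7·2, 8·1) = 27
m[10] = max(1·27, 2·18, 3·12, …, 8·2, 9·1) = 36
m[11] = max(1·36, 2·27, 3·18, …, 9·2, 10·1) = 54
m[12] = max(1·54, 2·36, 3·27, …, 10·2, 11·1) = 81
m[13] = max(1·81, 2·54, 3·36, …, 11·2, 12·1) = 108
m[14] = max(1·108, 2·81, 3·54, …, 12·2, 13·1) = 162
One optimal split: 3 + 3 + 3 + 3 + 2; product 3·3·3·3·2 = 162.

162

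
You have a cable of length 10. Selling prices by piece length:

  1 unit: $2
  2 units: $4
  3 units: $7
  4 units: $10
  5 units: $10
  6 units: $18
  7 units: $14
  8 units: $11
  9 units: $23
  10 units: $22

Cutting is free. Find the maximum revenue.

28

Consider every possible first cut. v[k] is the best of p[i]+v[k−i] over all sellable i≤k.
v[1] = 2
v[2] = 4  (first piece 1, then v[1]=2)
v[3] = 7
v[4] = 10
v[5] = 12  (first piece 1, then v[4]=10)
v[6] = 18
v[7] = 20  (first piece 1, then v[6]=18)
v[8] = 22  (first piece 1, then v[7]=20)
v[9] = 25  (first piece 3, then v[6]=18)
v[10] = 28  (first piece 4, then v[6]=18)
One optimal cutting: 6 + 4 → $18 + $10 = $28.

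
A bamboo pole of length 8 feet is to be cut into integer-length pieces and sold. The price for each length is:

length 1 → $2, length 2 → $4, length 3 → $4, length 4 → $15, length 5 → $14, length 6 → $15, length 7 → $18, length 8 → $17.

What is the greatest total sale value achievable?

Consider every possible first cut. R[k] is the best of p[i]+R[k−i] over all sellable i≤k.
R[1] = 2
R[2] = 4  (first piece 1, then R[1]=2)
R[3] = 6  (first piece 1, then R[2]=4)
R[4] = 15
R[5] = 17  (first piece 1, then R[4]=15)
R[6] = 19  (first piece 1, then R[5]=17)
R[7] = 21  (first piece 1, then R[6]=19)
R[8] = 30  (first piece 4, then R[4]=15)
One optimal cutting: 4 + 4 → $15 + $15 = $30.

30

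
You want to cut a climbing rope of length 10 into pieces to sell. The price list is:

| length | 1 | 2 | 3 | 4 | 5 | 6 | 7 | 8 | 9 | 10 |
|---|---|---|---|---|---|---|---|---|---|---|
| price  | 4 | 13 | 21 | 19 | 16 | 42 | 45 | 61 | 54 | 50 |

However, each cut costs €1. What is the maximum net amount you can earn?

Consider every possible first cut. net[k] is the best of p[i]+net[k−i] over all sellable i≤k, charging 1 whenever i<k.
net[1] = 4
net[2] = 13
net[3] = 21
net[4] = 25  (first piece 2, then net[2]=13)
net[5] = 33  (first piece 2, then net[3]=21)
net[6] = 42
net[7] = 45  (first piece 1, then net[6]=42)
net[8] = 61
net[9] = 64  (first piece 1, then net[8]=61)
net[10] = 73  (first piece 2, then net[8]=61)
One optimal plan: pieces 8 + 2 (1 cut) → €74 − €1 = €73.

73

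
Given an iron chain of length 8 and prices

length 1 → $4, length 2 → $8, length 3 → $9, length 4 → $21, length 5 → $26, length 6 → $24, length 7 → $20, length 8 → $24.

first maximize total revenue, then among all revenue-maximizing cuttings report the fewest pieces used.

2

Consider every possible first cut. r[k] is the best of p[i]+r[k−i] over all sellable i≤k.
r[1] = 4
r[2] = max(4+4, 8+0) = 8
r[3] = max(4+8, 8+4, 9+0) = 12
r[4] = max(4+12, 8+8, 9+4, 21+0) = 21
r[5] = max(4+21, 8+12, 9+8, 21+4, 26+0) = 26
r[6] = max(4+26, 8+21, 9+12, 21+8, 26+4, 24+0) = 30
r[7] = max(4+30, 8+26, 9+21, …, 24+4, 20+0) = 34
r[8] = max(4+34, 8+30, 9+26, …, 20+4, 24+0) = 42
Maximum revenue is $42.
Now minimize piece count subject to staying optimal: for each k, pieces[k] = 1 + min over i with p[i]+r[k−i]=r[k] of pieces[k−i].
pieces[5] = 1
pieces[6] = 2
pieces[7] = 2
pieces[8] = 2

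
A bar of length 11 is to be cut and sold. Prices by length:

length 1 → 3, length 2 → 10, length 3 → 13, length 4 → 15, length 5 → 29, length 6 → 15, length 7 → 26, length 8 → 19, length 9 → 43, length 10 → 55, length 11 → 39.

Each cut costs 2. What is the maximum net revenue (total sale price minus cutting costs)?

57

Consider every possible first cut. r[k] is the best of p[i]+r[k−i] over all sellable i≤k, charging 2 whenever i<k.
r[1] = 3
r[2] = max(3+3-2, 10+0) = 10
r[3] = max(3+10-2, 10+3-2, 13+0) = 13
r[4] = max(3+13-2, 10+10-2, 13+3-2, 15+0) = 18
r[5] = max(3+18-2, 10+13-2, 13+10-2, 15+3-2, 29+0) = 29
r[6] = max(3+29-2, 10+18-2, 13+13-2, 15+10-2, 29+3-2, 15+0) = 30
r[7] = max(3+30-2, 10+29-2, 13+18-2, …, 15+3-2, 26+0) = 37
r[8] = max(3+37-2, 10+30-2, 13+29-2, …, 26+3-2, 19+0) = 40
r[9] = max(3+40-2, 10+37-2, 13+30-2, …, 19+3-2, 43+0) = 45
r[10] = max(3+45-2, 10+40-2, 13+37-2, …, 43+3-2, 55+0) = 56
r[11] = max(3+56-2, 10+45-2, 13+40-2, …, 55+3-2, 39+0) = 57
One optimal plan: pieces 5 + 5 + 1 (2 cuts) → 61 − 4 = 57.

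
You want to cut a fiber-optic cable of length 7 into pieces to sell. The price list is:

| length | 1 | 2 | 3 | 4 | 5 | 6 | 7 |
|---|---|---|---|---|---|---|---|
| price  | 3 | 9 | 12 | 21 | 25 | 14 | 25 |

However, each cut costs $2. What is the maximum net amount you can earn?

32

Let v[k] be the best obtainable value from length k. For each k, try every first piece i and keep the best of price[i] + v[k−i] minus the 2 cut fee when i<k.
v[1] = 3
v[2] = 9
v[3] = 12
v[4] = 21
v[5] = 25
v[6] = 28  (first piece 2, then v[4]=21)
v[7] = 32  (first piece 2, then v[5]=25)
One optimal plan: pieces 5 + 2 (1 cut) → $34 − $2 = $32.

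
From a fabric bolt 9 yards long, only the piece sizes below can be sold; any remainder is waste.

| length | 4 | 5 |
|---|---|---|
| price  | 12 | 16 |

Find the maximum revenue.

Consider every possible first cut. f[k] is the best of p[i]+f[k−i] over all sellable i≤k.
f[1] = 0
f[2] = 0
f[3] = 0
f[4] = 12
f[5] = 16
f[6] = 16
f[7] = 16
f[8] = 24  (first piece 4, then f[4]=12)
f[9] = 28  (first piece 4, then f[5]=16)
One optimal cutting: 5 + 4 → $28.

28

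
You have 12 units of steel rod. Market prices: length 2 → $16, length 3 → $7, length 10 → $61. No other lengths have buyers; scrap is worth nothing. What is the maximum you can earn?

Let r[k] be the best obtainable value from length k. For each k, try every first piece i and keep the best of price[i] + r[k−i].
r[1] = 0
r[2] = 16
r[3] = max(16+0, 7+0) = 16
r[4] = max(16+16, 7+0) = 32
r[5] = max(16+16, 7+16) = 32
r[6] = max(16+32, 7+16) = 48
r[7] = max(16+32, 7+32) = 48
r[8] = max(16+48, 7+32) = 64
r[9] = max(16+48, 7+48) = 64
r[10] = max(16+64, 7+48, 61+0) = 80
r[11] = max(16+64, 7+64, 61+0) = 80
r[12] = max(16+80, 7+64, 61+16) = 96
One optimal cutting: 2 + 2 + 2 + 2 + 2 + 2 → $96.

96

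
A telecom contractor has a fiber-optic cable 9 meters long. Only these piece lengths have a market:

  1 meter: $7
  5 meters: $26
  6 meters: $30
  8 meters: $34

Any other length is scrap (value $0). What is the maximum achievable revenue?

63

Let best[k] be the best obtainable value from length k. For each k, try every first piece i and keep the best of price[i] + best[k−i].
best[1] = 7
best[2] = 14  (first piece 1, then best[1]=7)
best[3] = 21  (first piece 1, then best[2]=14)
best[4] = 28  (first piece 1, then best[3]=21)
best[5] = 35  (first piece 1, then best[4]=28)
best[6] = 42  (first piece 1, then best[5]=35)
best[7] = 49  (first piece 1, then best[6]=42)
best[8] = 56  (first piece 1, then best[7]=49)
best[9] = 63  (first piece 1, then best[8]=56)
One optimal cutting: 1 + 1 + 1 + 1 + 1 + 1 + 1 + 1 + 1 → $63.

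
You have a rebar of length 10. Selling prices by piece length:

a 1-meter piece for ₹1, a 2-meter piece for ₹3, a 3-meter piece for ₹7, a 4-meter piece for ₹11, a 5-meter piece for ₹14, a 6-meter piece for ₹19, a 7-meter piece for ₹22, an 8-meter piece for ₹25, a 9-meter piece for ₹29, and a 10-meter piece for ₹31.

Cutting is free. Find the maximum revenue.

Let r[k] be the best obtainable value from length k. For each k, try every first piece i and keep the best of price[i] + r[k−i].
r[1] = 1
r[2] = 3
r[3] = 7
r[4] = 11
r[5] = 14
r[6] = 19
r[7] = 22
r[8] = 25
r[9] = 29
r[10] = 31
Best is to sell the whole 10-meter piece uncut for ₹31.

31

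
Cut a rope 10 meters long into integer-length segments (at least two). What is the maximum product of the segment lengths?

Let prod[k] be the best product for length k (with at least one cut). For each first piece i, the rest contributes max(k−i, prod[k−i]).
Small cases: prod[2]=1, prod[3]=2, prod[4]=4.
prod[5] = max(1*4, 2*3, 3*2, 4*1) = 6
prod[6] = max(1*6, 2*4, 3*3, 4*2, 5*1) = 9
prod[7] = max(1*9, 2*6, 3*4, 4*3, 5*2, 6*1) = 12
prod[8] = max(1*12, 2*9, 3*6, …, 6*2, 7*1) = 18
prod[9] = max(1*18, 2*12, 3*9, …, 7*2, 8*1) = 27
prod[10] = max(1*27, 2*18, 3*12, …, 8*2, 9*1) = 36
One optimal split: 3 + 3 + 2 + 2; product 3*3*2*2 = 36.

36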